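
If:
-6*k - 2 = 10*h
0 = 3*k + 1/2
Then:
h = -1/10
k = -1/6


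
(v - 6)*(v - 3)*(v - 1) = v^3 - 10*v^2 + 27*v - 18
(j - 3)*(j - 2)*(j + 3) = j^3 - 2*j^2 - 9*j + 18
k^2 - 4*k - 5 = (k - 5)*(k + 1)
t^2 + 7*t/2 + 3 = (t + 3/2)*(t + 2)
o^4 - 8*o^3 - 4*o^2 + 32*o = o*(o - 8)*(o - 2)*(o + 2)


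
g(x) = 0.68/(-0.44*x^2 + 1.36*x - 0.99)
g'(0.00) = -0.94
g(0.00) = -0.69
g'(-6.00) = -0.01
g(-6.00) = -0.03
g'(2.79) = 1.93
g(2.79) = -1.10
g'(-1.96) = -0.07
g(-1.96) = -0.13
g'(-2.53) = -0.05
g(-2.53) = -0.09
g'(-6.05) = -0.01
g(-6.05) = -0.03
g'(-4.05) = -0.02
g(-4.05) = -0.05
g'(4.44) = 0.13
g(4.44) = -0.19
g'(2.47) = 5.57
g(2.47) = -2.16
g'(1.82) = 213.44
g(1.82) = 24.51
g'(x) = 0.68*(0.88*x - 1.36)/(-0.44*x^2 + 1.36*x - 0.99)^2 = (0.5984*x - 0.9248)/(0.44*x^2 - 1.36*x + 0.99)^2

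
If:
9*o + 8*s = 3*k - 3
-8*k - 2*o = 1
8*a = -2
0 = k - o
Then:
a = -1/4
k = -1/10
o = -1/10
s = -3/10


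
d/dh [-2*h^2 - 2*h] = -4*h - 2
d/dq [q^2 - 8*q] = 2*q - 8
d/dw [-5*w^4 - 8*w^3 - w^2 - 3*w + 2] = -20*w^3 - 24*w^2 - 2*w - 3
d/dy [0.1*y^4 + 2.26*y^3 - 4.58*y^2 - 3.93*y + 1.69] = 0.4*y^3 + 6.78*y^2 - 9.16*y - 3.93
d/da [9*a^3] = 27*a^2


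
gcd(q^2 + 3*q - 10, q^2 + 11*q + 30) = q + 5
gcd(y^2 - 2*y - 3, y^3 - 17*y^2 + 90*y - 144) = y - 3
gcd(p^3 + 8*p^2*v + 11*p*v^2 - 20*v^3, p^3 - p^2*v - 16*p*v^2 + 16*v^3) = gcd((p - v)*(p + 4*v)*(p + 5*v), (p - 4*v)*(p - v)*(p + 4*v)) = p^2 + 3*p*v - 4*v^2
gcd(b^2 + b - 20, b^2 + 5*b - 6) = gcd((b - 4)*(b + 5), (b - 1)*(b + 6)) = 1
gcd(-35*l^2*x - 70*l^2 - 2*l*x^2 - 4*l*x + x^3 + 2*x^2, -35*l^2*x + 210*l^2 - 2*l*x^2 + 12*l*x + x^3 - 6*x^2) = -35*l^2 - 2*l*x + x^2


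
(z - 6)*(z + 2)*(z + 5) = z^3 + z^2 - 32*z - 60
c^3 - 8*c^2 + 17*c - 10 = (c - 5)*(c - 2)*(c - 1)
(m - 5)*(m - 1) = m^2 - 6*m + 5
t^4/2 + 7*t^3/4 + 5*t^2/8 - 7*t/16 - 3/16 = (t/2 + 1/4)*(t - 1/2)*(t + 1/2)*(t + 3)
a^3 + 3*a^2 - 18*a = a*(a - 3)*(a + 6)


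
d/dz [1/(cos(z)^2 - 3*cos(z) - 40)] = (2*cos(z) - 3)*sin(z)/(sin(z)^2 + 3*cos(z) + 39)^2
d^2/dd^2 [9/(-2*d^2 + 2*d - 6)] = 9*(d^2 - d - (2*d - 1)^2 + 3)/(d^2 - d + 3)^3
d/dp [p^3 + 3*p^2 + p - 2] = 3*p^2 + 6*p + 1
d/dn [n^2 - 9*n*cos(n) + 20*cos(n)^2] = 9*n*sin(n) + 2*n - 20*sin(2*n) - 9*cos(n)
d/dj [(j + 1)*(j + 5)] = 2*j + 6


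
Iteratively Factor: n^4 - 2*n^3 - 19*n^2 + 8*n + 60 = (n - 5)*(n^3 + 3*n^2 - 4*n - 12) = (n - 5)*(n + 3)*(n^2 - 4) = (n - 5)*(n + 2)*(n + 3)*(n - 2)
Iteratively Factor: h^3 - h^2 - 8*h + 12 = (h - 2)*(h^2 + h - 6) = (h - 2)^2*(h + 3)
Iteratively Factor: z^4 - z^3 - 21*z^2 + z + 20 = (z + 4)*(z^3 - 5*z^2 - z + 5) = (z - 1)*(z + 4)*(z^2 - 4*z - 5) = (z - 5)*(z - 1)*(z + 4)*(z + 1)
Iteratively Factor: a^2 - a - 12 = (a - 4)*(a + 3)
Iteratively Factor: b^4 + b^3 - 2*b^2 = (b + 2)*(b^3 - b^2) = b*(b + 2)*(b^2 - b) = b*(b - 1)*(b + 2)*(b)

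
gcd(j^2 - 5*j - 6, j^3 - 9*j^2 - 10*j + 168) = j - 6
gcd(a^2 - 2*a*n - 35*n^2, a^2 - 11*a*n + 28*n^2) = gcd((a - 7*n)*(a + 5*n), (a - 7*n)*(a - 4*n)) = a - 7*n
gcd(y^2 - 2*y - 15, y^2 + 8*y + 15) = y + 3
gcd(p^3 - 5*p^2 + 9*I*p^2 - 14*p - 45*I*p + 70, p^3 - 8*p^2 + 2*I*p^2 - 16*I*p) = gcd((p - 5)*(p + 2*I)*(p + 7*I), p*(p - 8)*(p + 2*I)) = p + 2*I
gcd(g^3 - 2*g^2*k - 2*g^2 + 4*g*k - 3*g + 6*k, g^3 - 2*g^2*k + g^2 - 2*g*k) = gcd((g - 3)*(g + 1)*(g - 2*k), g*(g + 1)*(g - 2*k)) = g^2 - 2*g*k + g - 2*k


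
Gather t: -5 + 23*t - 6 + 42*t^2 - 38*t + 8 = 42*t^2 - 15*t - 3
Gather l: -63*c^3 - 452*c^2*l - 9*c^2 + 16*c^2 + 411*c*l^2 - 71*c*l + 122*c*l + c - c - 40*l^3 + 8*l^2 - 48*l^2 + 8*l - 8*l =-63*c^3 + 7*c^2 - 40*l^3 + l^2*(411*c - 40) + l*(-452*c^2 + 51*c)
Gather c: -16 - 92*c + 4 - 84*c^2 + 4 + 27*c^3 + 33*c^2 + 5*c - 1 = 27*c^3 - 51*c^2 - 87*c - 9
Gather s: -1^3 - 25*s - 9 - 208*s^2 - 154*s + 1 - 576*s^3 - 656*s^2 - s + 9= -576*s^3 - 864*s^2 - 180*s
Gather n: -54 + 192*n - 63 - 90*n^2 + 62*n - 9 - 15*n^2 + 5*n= -105*n^2 + 259*n - 126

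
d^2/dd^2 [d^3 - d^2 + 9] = 6*d - 2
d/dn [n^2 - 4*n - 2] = 2*n - 4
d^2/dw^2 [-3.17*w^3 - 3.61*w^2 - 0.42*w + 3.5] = -19.02*w - 7.22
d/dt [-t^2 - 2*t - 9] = -2*t - 2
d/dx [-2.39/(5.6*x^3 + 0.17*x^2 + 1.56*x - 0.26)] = (40.152*x^2 + 0.8126*x + 3.7284)/(5.6*x^3 + 0.17*x^2 + 1.56*x - 0.26)^2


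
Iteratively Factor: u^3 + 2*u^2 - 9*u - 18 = (u + 3)*(u^2 - u - 6) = (u - 3)*(u + 3)*(u + 2)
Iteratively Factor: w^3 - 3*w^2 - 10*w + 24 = (w + 3)*(w^2 - 6*w + 8) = (w - 2)*(w + 3)*(w - 4)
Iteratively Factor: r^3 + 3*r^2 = (r + 3)*(r^2) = r*(r + 3)*(r)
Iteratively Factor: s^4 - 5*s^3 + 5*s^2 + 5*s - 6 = (s - 2)*(s^3 - 3*s^2 - s + 3) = (s - 2)*(s - 1)*(s^2 - 2*s - 3) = (s - 3)*(s - 2)*(s - 1)*(s + 1)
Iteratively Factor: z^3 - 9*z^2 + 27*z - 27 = (z - 3)*(z^2 - 6*z + 9) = (z - 3)^2*(z - 3)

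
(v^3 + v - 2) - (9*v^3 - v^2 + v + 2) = -8*v^3 + v^2 - 4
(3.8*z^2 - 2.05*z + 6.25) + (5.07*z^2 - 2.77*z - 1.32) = 8.87*z^2 - 4.82*z + 4.93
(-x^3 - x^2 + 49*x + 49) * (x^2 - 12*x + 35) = -x^5 + 11*x^4 + 26*x^3 - 574*x^2 + 1127*x + 1715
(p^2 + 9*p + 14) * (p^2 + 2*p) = p^4 + 11*p^3 + 32*p^2 + 28*p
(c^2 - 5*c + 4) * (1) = c^2 - 5*c + 4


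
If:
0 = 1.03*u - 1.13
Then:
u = 1.10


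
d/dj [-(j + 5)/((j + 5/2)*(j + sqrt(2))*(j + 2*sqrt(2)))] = 2*(2*(j + 5)*(j + sqrt(2))*(j + 2*sqrt(2)) + (j + 5)*(j + sqrt(2))*(2*j + 5) + (j + 5)*(j + 2*sqrt(2))*(2*j + 5) - (j + sqrt(2))*(j + 2*sqrt(2))*(2*j + 5))/((j + sqrt(2))^2*(j + 2*sqrt(2))^2*(2*j + 5)^2)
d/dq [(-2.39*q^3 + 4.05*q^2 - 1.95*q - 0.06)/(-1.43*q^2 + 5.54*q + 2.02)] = (3.4177*q^4 - 26.4812*q^3 + 5.1651*q^2 + 16.1904*q - 3.6066)/(2.0449*q^4 - 15.8444*q^3 + 24.9144*q^2 + 22.3816*q + 4.0804)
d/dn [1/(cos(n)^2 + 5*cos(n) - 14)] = (2*cos(n) + 5)*sin(n)/(cos(n)^2 + 5*cos(n) - 14)^2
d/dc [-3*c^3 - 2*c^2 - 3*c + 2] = -9*c^2 - 4*c - 3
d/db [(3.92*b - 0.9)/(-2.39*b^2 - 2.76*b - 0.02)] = (9.3688*b^2 - 4.302*b - 2.5624)/(5.7121*b^4 + 13.1928*b^3 + 7.7132*b^2 + 0.1104*b + 0.0004)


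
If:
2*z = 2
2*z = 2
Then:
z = 1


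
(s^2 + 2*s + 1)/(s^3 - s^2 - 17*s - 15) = (s + 1)/(s^2 - 2*s - 15)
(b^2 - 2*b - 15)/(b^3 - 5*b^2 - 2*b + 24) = (b^2 - 2*b - 15)/(b^3 - 5*b^2 - 2*b + 24)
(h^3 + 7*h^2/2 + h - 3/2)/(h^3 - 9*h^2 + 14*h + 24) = (2*h^2 + 5*h - 3)/(2*(h^2 - 10*h + 24))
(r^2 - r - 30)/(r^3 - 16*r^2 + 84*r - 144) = (r + 5)/(r^2 - 10*r + 24)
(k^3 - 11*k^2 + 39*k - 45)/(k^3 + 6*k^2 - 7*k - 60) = (k^2 - 8*k + 15)/(k^2 + 9*k + 20)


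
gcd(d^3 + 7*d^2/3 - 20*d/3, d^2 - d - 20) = d + 4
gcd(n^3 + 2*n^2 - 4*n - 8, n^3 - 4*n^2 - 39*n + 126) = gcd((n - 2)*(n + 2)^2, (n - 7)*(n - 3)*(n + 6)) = 1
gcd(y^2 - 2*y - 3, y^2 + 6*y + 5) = y + 1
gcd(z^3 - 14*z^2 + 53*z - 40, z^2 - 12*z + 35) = z - 5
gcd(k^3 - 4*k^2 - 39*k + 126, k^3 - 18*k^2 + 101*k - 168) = k^2 - 10*k + 21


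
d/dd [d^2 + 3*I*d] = 2*d + 3*I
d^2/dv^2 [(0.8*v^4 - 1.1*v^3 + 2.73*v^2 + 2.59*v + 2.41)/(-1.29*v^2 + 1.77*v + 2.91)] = (-2.66256*v^6 + 10.95984*v^5 + 2.9808*v^4 - 71.864856*v^3 - 132.850908*v^2 + 30.570372*v - 52.749576)/(2.146689*v^6 - 8.836371*v^5 - 2.40327*v^4 + 34.321185*v^3 + 5.42133000000001*v^2 - 44.965611*v - 24.642171)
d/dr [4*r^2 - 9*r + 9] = 8*r - 9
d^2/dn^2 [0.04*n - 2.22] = 0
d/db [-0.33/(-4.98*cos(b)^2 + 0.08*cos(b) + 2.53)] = (3.2868*cos(b) - 0.0264)*sin(b)/(-4.98*cos(b)^2 + 0.08*cos(b) + 2.53)^2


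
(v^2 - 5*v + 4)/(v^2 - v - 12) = (v - 1)/(v + 3)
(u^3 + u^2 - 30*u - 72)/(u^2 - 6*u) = u + 7 + 12/u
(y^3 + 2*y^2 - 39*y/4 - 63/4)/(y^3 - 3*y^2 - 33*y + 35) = (4*y^3 + 8*y^2 - 39*y - 63)/(4*(y^3 - 3*y^2 - 33*y + 35))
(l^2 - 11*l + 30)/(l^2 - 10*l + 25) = (l - 6)/(l - 5)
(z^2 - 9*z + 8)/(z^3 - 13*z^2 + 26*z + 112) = (z - 1)/(z^2 - 5*z - 14)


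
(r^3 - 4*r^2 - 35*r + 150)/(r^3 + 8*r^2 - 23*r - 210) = (r - 5)/(r + 7)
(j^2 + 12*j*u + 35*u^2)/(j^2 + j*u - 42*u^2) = (-j - 5*u)/(-j + 6*u)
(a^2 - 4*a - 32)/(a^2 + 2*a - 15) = (a^2 - 4*a - 32)/(a^2 + 2*a - 15)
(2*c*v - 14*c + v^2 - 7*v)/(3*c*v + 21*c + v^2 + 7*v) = (2*c*v - 14*c + v^2 - 7*v)/(3*c*v + 21*c + v^2 + 7*v)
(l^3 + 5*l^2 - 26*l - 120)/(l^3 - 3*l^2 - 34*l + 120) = (l + 4)/(l - 4)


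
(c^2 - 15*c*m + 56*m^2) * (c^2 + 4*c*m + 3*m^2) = c^4 - 11*c^3*m - c^2*m^2 + 179*c*m^3 + 168*m^4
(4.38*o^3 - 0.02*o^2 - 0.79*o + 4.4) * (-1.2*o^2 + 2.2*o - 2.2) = -5.256*o^5 + 9.66*o^4 - 8.732*o^3 - 6.974*o^2 + 11.418*o - 9.68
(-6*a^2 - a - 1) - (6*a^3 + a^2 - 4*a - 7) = -6*a^3 - 7*a^2 + 3*a + 6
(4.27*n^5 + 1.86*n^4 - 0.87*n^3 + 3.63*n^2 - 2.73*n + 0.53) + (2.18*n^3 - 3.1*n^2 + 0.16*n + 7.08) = 4.27*n^5 + 1.86*n^4 + 1.31*n^3 + 0.53*n^2 - 2.57*n + 7.61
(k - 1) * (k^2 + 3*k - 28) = k^3 + 2*k^2 - 31*k + 28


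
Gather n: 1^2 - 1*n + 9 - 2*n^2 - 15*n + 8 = -2*n^2 - 16*n + 18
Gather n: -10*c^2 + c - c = -10*c^2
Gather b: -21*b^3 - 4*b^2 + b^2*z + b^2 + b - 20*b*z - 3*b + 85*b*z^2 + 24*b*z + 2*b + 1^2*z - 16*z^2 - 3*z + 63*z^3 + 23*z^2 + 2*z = -21*b^3 + b^2*(z - 3) + b*(85*z^2 + 4*z) + 63*z^3 + 7*z^2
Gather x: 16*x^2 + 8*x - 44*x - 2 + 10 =16*x^2 - 36*x + 8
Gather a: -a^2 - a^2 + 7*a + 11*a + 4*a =-2*a^2 + 22*a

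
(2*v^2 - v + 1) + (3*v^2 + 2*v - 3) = 5*v^2 + v - 2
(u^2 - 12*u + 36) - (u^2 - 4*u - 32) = 68 - 8*u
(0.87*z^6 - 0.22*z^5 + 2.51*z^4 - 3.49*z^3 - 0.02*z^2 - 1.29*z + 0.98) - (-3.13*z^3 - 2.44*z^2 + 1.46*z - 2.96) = 0.87*z^6 - 0.22*z^5 + 2.51*z^4 - 0.36*z^3 + 2.42*z^2 - 2.75*z + 3.94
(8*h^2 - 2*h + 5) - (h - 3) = 8*h^2 - 3*h + 8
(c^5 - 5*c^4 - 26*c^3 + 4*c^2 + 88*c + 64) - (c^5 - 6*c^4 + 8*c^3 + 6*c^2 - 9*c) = c^4 - 34*c^3 - 2*c^2 + 97*c + 64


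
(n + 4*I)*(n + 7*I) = n^2 + 11*I*n - 28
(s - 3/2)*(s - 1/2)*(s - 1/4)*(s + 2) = s^4 - s^3/4 - 13*s^2/4 + 37*s/16 - 3/8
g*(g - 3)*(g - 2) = g^3 - 5*g^2 + 6*g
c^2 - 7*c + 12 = (c - 4)*(c - 3)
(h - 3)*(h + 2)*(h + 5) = h^3 + 4*h^2 - 11*h - 30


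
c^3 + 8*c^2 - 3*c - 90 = (c - 3)*(c + 5)*(c + 6)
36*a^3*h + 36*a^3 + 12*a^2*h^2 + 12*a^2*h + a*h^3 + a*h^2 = (6*a + h)^2*(a*h + a)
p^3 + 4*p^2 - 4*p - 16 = (p - 2)*(p + 2)*(p + 4)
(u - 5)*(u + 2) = u^2 - 3*u - 10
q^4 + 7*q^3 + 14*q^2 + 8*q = q*(q + 1)*(q + 2)*(q + 4)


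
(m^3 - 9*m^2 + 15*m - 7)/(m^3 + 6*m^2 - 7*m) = (m^2 - 8*m + 7)/(m*(m + 7))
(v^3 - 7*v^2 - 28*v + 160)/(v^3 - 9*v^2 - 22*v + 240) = (v - 4)/(v - 6)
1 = 1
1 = 1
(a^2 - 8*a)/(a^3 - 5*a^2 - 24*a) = 1/(a + 3)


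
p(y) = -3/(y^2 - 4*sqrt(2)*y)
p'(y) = -3*(-2*y + 4*sqrt(2))/(y^2 - 4*sqrt(2)*y)^2 = 6*(y - 2*sqrt(2))/(y^2*(y - 4*sqrt(2))^2)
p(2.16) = 0.40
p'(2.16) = -0.07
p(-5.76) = -0.05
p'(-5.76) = -0.01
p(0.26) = 2.14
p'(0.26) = -7.83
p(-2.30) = -0.16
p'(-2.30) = -0.09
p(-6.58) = -0.04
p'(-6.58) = -0.00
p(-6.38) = -0.04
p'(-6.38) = -0.00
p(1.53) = 0.48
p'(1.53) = -0.20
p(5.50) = 3.48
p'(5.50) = 21.54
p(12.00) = -0.04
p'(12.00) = 0.01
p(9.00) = -0.10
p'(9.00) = 0.04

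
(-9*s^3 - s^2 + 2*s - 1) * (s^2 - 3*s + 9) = -9*s^5 + 26*s^4 - 76*s^3 - 16*s^2 + 21*s - 9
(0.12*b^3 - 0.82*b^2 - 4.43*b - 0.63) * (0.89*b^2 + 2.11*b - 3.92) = 0.1068*b^5 - 0.4766*b^4 - 6.1433*b^3 - 6.6936*b^2 + 16.0363*b + 2.4696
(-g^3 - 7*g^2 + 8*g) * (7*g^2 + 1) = -7*g^5 - 49*g^4 + 55*g^3 - 7*g^2 + 8*g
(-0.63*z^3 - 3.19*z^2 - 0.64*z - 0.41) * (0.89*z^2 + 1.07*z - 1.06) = -0.5607*z^5 - 3.5132*z^4 - 3.3151*z^3 + 2.3317*z^2 + 0.2397*z + 0.4346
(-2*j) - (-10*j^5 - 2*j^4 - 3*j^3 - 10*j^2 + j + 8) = 10*j^5 + 2*j^4 + 3*j^3 + 10*j^2 - 3*j - 8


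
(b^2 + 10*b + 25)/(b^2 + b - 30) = (b^2 + 10*b + 25)/(b^2 + b - 30)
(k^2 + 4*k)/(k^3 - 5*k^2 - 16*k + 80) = k/(k^2 - 9*k + 20)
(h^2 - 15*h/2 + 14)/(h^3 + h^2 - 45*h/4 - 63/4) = 2*(h - 4)/(2*h^2 + 9*h + 9)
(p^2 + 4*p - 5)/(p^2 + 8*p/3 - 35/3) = 3*(p - 1)/(3*p - 7)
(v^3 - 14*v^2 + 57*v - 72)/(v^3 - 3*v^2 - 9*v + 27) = (v - 8)/(v + 3)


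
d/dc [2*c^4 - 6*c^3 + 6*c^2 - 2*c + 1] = 8*c^3 - 18*c^2 + 12*c - 2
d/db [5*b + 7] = 5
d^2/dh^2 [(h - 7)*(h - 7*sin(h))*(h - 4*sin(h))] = 11*h^2*sin(h) - 77*h*sin(h) - 44*h*cos(h) + 56*h*cos(2*h) + 6*h - 22*sin(h) + 56*sin(2*h) + 154*cos(h) - 392*cos(2*h) - 14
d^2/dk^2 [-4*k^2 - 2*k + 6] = -8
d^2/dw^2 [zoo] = 0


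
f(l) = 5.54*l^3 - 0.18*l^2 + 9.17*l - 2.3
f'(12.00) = 2398.13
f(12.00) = 9654.94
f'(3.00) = 157.67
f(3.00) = 173.17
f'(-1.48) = 46.11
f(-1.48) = -34.23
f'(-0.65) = 16.43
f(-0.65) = -9.86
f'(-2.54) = 117.31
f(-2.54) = -117.54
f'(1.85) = 65.39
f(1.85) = 49.13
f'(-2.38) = 104.17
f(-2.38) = -99.83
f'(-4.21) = 305.26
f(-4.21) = -457.48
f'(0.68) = 16.61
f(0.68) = 5.59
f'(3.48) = 209.19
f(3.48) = 260.91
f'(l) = 16.62*l^2 - 0.36*l + 9.17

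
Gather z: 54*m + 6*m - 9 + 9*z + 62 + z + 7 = 60*m + 10*z + 60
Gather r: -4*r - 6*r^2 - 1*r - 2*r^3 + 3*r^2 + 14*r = -2*r^3 - 3*r^2 + 9*r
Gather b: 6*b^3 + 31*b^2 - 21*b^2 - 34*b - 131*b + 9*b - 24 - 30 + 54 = 6*b^3 + 10*b^2 - 156*b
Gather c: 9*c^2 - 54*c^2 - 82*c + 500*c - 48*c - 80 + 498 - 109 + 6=-45*c^2 + 370*c + 315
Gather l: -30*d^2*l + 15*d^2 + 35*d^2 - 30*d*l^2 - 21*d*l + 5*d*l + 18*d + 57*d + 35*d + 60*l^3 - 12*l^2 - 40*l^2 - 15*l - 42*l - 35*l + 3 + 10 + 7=50*d^2 + 110*d + 60*l^3 + l^2*(-30*d - 52) + l*(-30*d^2 - 16*d - 92) + 20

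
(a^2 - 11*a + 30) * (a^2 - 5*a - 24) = a^4 - 16*a^3 + 61*a^2 + 114*a - 720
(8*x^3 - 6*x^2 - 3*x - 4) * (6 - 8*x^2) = -64*x^5 + 48*x^4 + 72*x^3 - 4*x^2 - 18*x - 24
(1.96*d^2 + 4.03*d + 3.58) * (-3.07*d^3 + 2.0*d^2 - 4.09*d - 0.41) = -6.0172*d^5 - 8.4521*d^4 - 10.947*d^3 - 10.1263*d^2 - 16.2945*d - 1.4678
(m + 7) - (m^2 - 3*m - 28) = -m^2 + 4*m + 35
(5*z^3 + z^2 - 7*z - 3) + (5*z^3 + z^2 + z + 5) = 10*z^3 + 2*z^2 - 6*z + 2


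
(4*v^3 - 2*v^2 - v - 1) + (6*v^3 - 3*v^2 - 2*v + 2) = 10*v^3 - 5*v^2 - 3*v + 1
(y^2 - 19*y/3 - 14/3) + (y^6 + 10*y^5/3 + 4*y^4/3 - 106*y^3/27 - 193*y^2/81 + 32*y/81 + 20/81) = y^6 + 10*y^5/3 + 4*y^4/3 - 106*y^3/27 - 112*y^2/81 - 481*y/81 - 358/81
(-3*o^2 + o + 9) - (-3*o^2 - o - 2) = 2*o + 11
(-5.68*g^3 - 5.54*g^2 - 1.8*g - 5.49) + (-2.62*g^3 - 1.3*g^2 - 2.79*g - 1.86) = -8.3*g^3 - 6.84*g^2 - 4.59*g - 7.35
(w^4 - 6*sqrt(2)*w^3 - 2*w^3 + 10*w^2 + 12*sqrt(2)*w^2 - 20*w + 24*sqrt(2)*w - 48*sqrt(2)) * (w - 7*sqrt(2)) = w^5 - 13*sqrt(2)*w^4 - 2*w^4 + 26*sqrt(2)*w^3 + 94*w^3 - 188*w^2 - 46*sqrt(2)*w^2 - 336*w + 92*sqrt(2)*w + 672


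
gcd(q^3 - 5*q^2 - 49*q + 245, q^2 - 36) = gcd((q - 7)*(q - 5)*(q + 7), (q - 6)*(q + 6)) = 1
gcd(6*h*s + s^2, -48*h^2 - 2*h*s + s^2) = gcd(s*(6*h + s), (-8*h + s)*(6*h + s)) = 6*h + s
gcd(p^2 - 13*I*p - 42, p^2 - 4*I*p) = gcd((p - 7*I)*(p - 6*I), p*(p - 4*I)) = 1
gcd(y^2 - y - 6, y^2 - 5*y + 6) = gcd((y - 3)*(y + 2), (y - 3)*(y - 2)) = y - 3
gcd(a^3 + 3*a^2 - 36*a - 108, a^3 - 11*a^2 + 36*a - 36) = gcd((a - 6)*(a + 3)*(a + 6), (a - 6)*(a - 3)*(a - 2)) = a - 6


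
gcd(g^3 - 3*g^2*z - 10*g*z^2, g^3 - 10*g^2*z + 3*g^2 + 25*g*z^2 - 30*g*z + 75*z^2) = -g + 5*z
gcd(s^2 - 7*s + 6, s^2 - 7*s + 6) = s^2 - 7*s + 6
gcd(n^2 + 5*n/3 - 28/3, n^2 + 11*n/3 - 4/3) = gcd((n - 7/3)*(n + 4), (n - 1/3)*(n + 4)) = n + 4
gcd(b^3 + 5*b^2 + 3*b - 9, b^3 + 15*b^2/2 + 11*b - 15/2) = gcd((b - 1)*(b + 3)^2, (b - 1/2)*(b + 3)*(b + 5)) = b + 3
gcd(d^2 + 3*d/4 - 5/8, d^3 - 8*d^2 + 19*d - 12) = 1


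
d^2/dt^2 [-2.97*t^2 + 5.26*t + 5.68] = -5.94000000000000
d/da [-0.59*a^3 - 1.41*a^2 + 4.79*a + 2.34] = -1.77*a^2 - 2.82*a + 4.79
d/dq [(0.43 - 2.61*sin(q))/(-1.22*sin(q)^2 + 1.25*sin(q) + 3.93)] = (-3.1842*sin(q)^2 + 1.0492*sin(q) - 10.7948)*cos(q)/(1.4884*sin(q)^4 - 3.05*sin(q)^3 - 8.0267*sin(q)^2 + 9.825*sin(q) + 15.4449)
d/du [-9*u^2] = -18*u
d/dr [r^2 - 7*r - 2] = 2*r - 7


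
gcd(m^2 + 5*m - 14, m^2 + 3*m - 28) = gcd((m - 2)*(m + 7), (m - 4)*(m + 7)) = m + 7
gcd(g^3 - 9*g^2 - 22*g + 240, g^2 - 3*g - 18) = g - 6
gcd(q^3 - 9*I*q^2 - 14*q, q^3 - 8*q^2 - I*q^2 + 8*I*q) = q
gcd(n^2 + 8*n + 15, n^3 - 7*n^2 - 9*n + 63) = n + 3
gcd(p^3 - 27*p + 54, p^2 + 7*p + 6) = p + 6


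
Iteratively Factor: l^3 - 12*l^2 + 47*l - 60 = (l - 5)*(l^2 - 7*l + 12) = (l - 5)*(l - 3)*(l - 4)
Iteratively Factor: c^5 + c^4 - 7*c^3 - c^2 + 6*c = (c)*(c^4 + c^3 - 7*c^2 - c + 6) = c*(c - 1)*(c^3 + 2*c^2 - 5*c - 6) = c*(c - 1)*(c + 3)*(c^2 - c - 2) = c*(c - 1)*(c + 1)*(c + 3)*(c - 2)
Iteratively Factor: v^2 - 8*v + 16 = (v - 4)*(v - 4)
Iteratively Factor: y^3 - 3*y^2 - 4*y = (y)*(y^2 - 3*y - 4) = y*(y - 4)*(y + 1)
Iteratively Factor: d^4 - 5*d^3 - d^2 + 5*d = (d - 5)*(d^3 - d) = (d - 5)*(d + 1)*(d^2 - d) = (d - 5)*(d - 1)*(d + 1)*(d)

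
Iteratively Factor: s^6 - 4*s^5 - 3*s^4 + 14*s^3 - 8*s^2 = (s - 1)*(s^5 - 3*s^4 - 6*s^3 + 8*s^2) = (s - 1)^2*(s^4 - 2*s^3 - 8*s^2) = (s - 4)*(s - 1)^2*(s^3 + 2*s^2) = s*(s - 4)*(s - 1)^2*(s^2 + 2*s) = s^2*(s - 4)*(s - 1)^2*(s + 2)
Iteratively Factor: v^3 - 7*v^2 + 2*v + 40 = (v - 4)*(v^2 - 3*v - 10) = (v - 4)*(v + 2)*(v - 5)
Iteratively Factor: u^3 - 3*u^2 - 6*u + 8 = (u + 2)*(u^2 - 5*u + 4) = (u - 4)*(u + 2)*(u - 1)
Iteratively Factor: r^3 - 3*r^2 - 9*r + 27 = (r + 3)*(r^2 - 6*r + 9) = (r - 3)*(r + 3)*(r - 3)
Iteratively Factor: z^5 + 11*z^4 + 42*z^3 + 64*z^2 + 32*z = (z + 2)*(z^4 + 9*z^3 + 24*z^2 + 16*z) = (z + 2)*(z + 4)*(z^3 + 5*z^2 + 4*z) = z*(z + 2)*(z + 4)*(z^2 + 5*z + 4) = z*(z + 2)*(z + 4)^2*(z + 1)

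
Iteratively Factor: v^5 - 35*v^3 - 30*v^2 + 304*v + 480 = (v + 4)*(v^4 - 4*v^3 - 19*v^2 + 46*v + 120) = (v + 3)*(v + 4)*(v^3 - 7*v^2 + 2*v + 40) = (v - 4)*(v + 3)*(v + 4)*(v^2 - 3*v - 10) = (v - 5)*(v - 4)*(v + 3)*(v + 4)*(v + 2)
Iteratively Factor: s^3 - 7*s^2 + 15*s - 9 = (s - 3)*(s^2 - 4*s + 3) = (s - 3)^2*(s - 1)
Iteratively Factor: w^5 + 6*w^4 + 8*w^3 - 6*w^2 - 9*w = (w + 3)*(w^4 + 3*w^3 - w^2 - 3*w) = w*(w + 3)*(w^3 + 3*w^2 - w - 3) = w*(w + 1)*(w + 3)*(w^2 + 2*w - 3) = w*(w + 1)*(w + 3)^2*(w - 1)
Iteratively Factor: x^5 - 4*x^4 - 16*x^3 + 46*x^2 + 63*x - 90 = (x - 1)*(x^4 - 3*x^3 - 19*x^2 + 27*x + 90) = (x - 1)*(x + 3)*(x^3 - 6*x^2 - x + 30) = (x - 1)*(x + 2)*(x + 3)*(x^2 - 8*x + 15) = (x - 3)*(x - 1)*(x + 2)*(x + 3)*(x - 5)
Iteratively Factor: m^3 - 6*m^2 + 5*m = (m - 5)*(m^2 - m) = m*(m - 5)*(m - 1)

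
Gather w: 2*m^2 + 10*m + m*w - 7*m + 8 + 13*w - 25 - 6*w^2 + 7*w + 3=2*m^2 + 3*m - 6*w^2 + w*(m + 20) - 14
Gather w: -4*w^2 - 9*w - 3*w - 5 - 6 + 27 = -4*w^2 - 12*w + 16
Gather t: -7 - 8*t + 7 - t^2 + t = -t^2 - 7*t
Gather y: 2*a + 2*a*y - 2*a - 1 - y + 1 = y*(2*a - 1)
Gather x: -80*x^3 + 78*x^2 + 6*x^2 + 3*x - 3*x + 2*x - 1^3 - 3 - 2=-80*x^3 + 84*x^2 + 2*x - 6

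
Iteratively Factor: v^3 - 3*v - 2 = (v - 2)*(v^2 + 2*v + 1) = (v - 2)*(v + 1)*(v + 1)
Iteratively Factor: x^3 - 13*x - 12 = (x + 1)*(x^2 - x - 12) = (x + 1)*(x + 3)*(x - 4)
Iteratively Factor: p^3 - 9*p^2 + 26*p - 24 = (p - 3)*(p^2 - 6*p + 8) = (p - 3)*(p - 2)*(p - 4)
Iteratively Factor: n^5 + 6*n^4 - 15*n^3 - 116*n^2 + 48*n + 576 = (n - 3)*(n^4 + 9*n^3 + 12*n^2 - 80*n - 192) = (n - 3)*(n + 4)*(n^3 + 5*n^2 - 8*n - 48) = (n - 3)*(n + 4)^2*(n^2 + n - 12) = (n - 3)*(n + 4)^3*(n - 3)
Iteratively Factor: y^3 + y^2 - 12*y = (y)*(y^2 + y - 12) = y*(y - 3)*(y + 4)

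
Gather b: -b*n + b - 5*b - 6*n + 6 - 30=b*(-n - 4) - 6*n - 24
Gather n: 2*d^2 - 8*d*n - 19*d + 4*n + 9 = 2*d^2 - 19*d + n*(4 - 8*d) + 9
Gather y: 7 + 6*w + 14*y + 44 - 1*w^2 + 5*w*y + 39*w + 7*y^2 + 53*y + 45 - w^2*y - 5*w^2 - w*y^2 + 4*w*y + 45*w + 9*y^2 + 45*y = -6*w^2 + 90*w + y^2*(16 - w) + y*(-w^2 + 9*w + 112) + 96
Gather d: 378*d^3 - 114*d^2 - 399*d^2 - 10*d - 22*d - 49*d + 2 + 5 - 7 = 378*d^3 - 513*d^2 - 81*d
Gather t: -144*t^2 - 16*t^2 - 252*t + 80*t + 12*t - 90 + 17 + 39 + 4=-160*t^2 - 160*t - 30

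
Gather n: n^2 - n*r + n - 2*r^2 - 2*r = n^2 + n*(1 - r) - 2*r^2 - 2*r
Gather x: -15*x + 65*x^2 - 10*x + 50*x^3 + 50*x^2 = 50*x^3 + 115*x^2 - 25*x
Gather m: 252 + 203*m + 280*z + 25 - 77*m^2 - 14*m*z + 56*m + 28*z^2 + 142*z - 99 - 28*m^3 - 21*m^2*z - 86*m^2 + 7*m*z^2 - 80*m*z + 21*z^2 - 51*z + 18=-28*m^3 + m^2*(-21*z - 163) + m*(7*z^2 - 94*z + 259) + 49*z^2 + 371*z + 196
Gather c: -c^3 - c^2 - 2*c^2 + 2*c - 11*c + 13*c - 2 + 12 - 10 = -c^3 - 3*c^2 + 4*c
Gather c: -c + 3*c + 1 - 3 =2*c - 2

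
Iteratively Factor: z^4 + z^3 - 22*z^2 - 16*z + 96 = (z - 4)*(z^3 + 5*z^2 - 2*z - 24) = (z - 4)*(z + 3)*(z^2 + 2*z - 8) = (z - 4)*(z + 3)*(z + 4)*(z - 2)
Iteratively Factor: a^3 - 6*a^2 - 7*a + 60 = (a - 5)*(a^2 - a - 12) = (a - 5)*(a + 3)*(a - 4)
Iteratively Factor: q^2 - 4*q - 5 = (q - 5)*(q + 1)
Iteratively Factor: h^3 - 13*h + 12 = (h - 3)*(h^2 + 3*h - 4) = (h - 3)*(h - 1)*(h + 4)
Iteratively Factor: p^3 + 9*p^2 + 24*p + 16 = (p + 4)*(p^2 + 5*p + 4) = (p + 4)^2*(p + 1)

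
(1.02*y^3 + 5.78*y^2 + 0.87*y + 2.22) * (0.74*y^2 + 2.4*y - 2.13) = 0.7548*y^5 + 6.7252*y^4 + 12.3432*y^3 - 8.5806*y^2 + 3.4749*y - 4.7286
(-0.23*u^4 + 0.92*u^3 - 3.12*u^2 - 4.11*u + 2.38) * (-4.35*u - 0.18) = 1.0005*u^5 - 3.9606*u^4 + 13.4064*u^3 + 18.4401*u^2 - 9.6132*u - 0.4284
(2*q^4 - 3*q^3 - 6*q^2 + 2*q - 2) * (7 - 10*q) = -20*q^5 + 44*q^4 + 39*q^3 - 62*q^2 + 34*q - 14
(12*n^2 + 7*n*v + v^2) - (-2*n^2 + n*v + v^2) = 14*n^2 + 6*n*v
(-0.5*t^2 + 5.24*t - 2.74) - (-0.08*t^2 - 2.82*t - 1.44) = -0.42*t^2 + 8.06*t - 1.3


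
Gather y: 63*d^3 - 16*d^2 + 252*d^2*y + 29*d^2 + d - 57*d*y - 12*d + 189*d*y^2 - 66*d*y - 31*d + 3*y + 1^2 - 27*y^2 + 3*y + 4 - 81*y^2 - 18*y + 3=63*d^3 + 13*d^2 - 42*d + y^2*(189*d - 108) + y*(252*d^2 - 123*d - 12) + 8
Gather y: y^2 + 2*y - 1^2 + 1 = y^2 + 2*y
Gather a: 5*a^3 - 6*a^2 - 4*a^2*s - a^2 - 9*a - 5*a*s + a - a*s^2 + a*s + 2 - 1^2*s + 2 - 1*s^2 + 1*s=5*a^3 + a^2*(-4*s - 7) + a*(-s^2 - 4*s - 8) - s^2 + 4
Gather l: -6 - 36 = -42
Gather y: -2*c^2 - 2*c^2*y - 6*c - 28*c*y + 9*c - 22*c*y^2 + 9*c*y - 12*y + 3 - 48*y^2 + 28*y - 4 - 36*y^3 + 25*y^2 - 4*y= -2*c^2 + 3*c - 36*y^3 + y^2*(-22*c - 23) + y*(-2*c^2 - 19*c + 12) - 1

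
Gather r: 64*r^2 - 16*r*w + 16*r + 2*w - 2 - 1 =64*r^2 + r*(16 - 16*w) + 2*w - 3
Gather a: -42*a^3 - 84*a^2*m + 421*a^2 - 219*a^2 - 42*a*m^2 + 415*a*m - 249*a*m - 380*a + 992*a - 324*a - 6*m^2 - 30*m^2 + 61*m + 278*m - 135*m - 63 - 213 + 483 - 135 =-42*a^3 + a^2*(202 - 84*m) + a*(-42*m^2 + 166*m + 288) - 36*m^2 + 204*m + 72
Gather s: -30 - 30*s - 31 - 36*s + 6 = -66*s - 55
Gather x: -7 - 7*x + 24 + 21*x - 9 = 14*x + 8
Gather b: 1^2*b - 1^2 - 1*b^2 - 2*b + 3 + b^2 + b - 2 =0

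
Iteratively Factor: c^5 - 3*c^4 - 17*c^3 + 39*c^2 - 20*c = (c - 1)*(c^4 - 2*c^3 - 19*c^2 + 20*c) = (c - 1)^2*(c^3 - c^2 - 20*c) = (c - 1)^2*(c + 4)*(c^2 - 5*c) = (c - 5)*(c - 1)^2*(c + 4)*(c)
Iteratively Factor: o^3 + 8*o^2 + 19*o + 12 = (o + 1)*(o^2 + 7*o + 12) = (o + 1)*(o + 4)*(o + 3)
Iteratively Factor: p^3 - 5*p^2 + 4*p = (p)*(p^2 - 5*p + 4) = p*(p - 1)*(p - 4)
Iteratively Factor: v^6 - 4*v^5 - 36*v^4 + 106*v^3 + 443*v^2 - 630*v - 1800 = (v - 5)*(v^5 + v^4 - 31*v^3 - 49*v^2 + 198*v + 360) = (v - 5)*(v + 4)*(v^4 - 3*v^3 - 19*v^2 + 27*v + 90) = (v - 5)^2*(v + 4)*(v^3 + 2*v^2 - 9*v - 18) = (v - 5)^2*(v - 3)*(v + 4)*(v^2 + 5*v + 6) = (v - 5)^2*(v - 3)*(v + 3)*(v + 4)*(v + 2)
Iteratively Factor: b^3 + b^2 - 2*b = (b)*(b^2 + b - 2) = b*(b + 2)*(b - 1)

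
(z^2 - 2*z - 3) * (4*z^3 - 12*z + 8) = 4*z^5 - 8*z^4 - 24*z^3 + 32*z^2 + 20*z - 24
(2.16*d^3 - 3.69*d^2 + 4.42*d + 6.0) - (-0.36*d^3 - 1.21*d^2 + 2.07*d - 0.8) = 2.52*d^3 - 2.48*d^2 + 2.35*d + 6.8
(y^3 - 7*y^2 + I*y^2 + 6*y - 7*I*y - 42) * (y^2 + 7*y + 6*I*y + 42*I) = y^5 + 7*I*y^4 - 49*y^3 - 307*I*y^2 - 1764*I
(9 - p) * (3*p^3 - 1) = -3*p^4 + 27*p^3 + p - 9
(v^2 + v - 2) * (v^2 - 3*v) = v^4 - 2*v^3 - 5*v^2 + 6*v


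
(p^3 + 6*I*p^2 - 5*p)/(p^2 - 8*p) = (p^2 + 6*I*p - 5)/(p - 8)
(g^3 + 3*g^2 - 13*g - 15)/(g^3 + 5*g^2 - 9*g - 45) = (g + 1)/(g + 3)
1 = 1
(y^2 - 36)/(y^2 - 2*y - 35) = (36 - y^2)/(-y^2 + 2*y + 35)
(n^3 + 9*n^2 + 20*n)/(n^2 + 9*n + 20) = n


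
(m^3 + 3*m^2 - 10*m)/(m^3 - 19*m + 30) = m/(m - 3)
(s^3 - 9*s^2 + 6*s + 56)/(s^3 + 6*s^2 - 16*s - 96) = (s^2 - 5*s - 14)/(s^2 + 10*s + 24)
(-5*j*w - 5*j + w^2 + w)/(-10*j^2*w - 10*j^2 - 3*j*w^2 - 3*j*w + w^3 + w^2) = 1/(2*j + w)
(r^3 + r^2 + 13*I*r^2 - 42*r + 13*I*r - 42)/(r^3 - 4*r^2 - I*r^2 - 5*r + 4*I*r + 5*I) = (r^2 + 13*I*r - 42)/(r^2 - r*(5 + I) + 5*I)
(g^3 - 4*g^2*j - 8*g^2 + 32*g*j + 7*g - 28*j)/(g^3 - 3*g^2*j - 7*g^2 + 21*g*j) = (g^2 - 4*g*j - g + 4*j)/(g*(g - 3*j))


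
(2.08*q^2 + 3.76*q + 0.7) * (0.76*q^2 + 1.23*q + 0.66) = 1.5808*q^4 + 5.416*q^3 + 6.5296*q^2 + 3.3426*q + 0.462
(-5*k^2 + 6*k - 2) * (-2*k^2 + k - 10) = 10*k^4 - 17*k^3 + 60*k^2 - 62*k + 20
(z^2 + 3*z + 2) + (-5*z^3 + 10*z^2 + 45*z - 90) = -5*z^3 + 11*z^2 + 48*z - 88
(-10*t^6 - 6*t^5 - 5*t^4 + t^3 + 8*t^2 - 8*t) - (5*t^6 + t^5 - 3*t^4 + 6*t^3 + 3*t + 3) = -15*t^6 - 7*t^5 - 2*t^4 - 5*t^3 + 8*t^2 - 11*t - 3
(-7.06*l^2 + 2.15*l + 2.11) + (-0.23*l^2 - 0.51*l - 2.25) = -7.29*l^2 + 1.64*l - 0.14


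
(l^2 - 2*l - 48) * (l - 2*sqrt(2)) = l^3 - 2*sqrt(2)*l^2 - 2*l^2 - 48*l + 4*sqrt(2)*l + 96*sqrt(2)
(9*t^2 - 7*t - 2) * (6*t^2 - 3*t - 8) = 54*t^4 - 69*t^3 - 63*t^2 + 62*t + 16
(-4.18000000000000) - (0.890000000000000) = -5.07000000000000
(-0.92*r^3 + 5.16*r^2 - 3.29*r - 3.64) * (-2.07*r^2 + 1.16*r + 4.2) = 1.9044*r^5 - 11.7484*r^4 + 8.9319*r^3 + 25.3904*r^2 - 18.0404*r - 15.288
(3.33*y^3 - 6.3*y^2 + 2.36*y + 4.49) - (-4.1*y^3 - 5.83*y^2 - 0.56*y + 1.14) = 7.43*y^3 - 0.47*y^2 + 2.92*y + 3.35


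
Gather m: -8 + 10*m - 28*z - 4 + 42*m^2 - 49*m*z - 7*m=42*m^2 + m*(3 - 49*z) - 28*z - 12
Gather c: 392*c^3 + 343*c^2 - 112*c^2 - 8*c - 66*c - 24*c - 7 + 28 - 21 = 392*c^3 + 231*c^2 - 98*c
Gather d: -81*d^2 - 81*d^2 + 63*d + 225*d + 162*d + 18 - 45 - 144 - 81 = -162*d^2 + 450*d - 252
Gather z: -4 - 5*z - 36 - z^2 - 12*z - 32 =-z^2 - 17*z - 72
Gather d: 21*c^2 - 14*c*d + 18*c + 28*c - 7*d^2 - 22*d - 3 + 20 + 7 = 21*c^2 + 46*c - 7*d^2 + d*(-14*c - 22) + 24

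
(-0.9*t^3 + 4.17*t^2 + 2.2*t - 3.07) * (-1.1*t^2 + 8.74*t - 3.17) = 0.99*t^5 - 12.453*t^4 + 36.8788*t^3 + 9.3861*t^2 - 33.8058*t + 9.7319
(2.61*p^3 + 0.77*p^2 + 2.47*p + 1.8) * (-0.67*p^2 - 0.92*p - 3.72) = -1.7487*p^5 - 2.9171*p^4 - 12.0725*p^3 - 6.3428*p^2 - 10.8444*p - 6.696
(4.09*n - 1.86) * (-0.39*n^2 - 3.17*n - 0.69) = -1.5951*n^3 - 12.2399*n^2 + 3.0741*n + 1.2834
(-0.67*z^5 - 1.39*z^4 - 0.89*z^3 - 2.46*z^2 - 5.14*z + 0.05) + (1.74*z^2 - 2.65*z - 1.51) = -0.67*z^5 - 1.39*z^4 - 0.89*z^3 - 0.72*z^2 - 7.79*z - 1.46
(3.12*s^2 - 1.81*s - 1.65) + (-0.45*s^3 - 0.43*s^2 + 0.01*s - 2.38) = -0.45*s^3 + 2.69*s^2 - 1.8*s - 4.03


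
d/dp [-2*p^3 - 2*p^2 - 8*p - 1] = -6*p^2 - 4*p - 8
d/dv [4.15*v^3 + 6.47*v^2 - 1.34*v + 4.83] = 12.45*v^2 + 12.94*v - 1.34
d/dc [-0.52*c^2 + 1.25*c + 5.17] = 1.25 - 1.04*c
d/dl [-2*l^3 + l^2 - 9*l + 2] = -6*l^2 + 2*l - 9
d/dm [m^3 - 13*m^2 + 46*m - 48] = 3*m^2 - 26*m + 46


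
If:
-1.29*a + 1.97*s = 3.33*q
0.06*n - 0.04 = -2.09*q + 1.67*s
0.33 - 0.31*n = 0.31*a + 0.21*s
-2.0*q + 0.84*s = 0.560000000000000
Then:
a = 0.41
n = 1.13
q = -0.58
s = -0.70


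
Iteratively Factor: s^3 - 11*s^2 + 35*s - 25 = (s - 5)*(s^2 - 6*s + 5) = (s - 5)*(s - 1)*(s - 5)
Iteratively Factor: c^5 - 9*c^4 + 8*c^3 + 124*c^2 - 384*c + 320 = (c - 2)*(c^4 - 7*c^3 - 6*c^2 + 112*c - 160) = (c - 4)*(c - 2)*(c^3 - 3*c^2 - 18*c + 40) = (c - 4)*(c - 2)*(c + 4)*(c^2 - 7*c + 10) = (c - 4)*(c - 2)^2*(c + 4)*(c - 5)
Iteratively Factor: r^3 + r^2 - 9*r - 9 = (r + 1)*(r^2 - 9) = (r + 1)*(r + 3)*(r - 3)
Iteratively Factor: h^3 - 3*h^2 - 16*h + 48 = (h + 4)*(h^2 - 7*h + 12) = (h - 4)*(h + 4)*(h - 3)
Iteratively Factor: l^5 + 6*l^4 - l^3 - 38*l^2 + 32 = (l - 2)*(l^4 + 8*l^3 + 15*l^2 - 8*l - 16) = (l - 2)*(l - 1)*(l^3 + 9*l^2 + 24*l + 16) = (l - 2)*(l - 1)*(l + 4)*(l^2 + 5*l + 4) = (l - 2)*(l - 1)*(l + 4)^2*(l + 1)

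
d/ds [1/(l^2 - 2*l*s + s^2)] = 2*(l - s)/(l^2 - 2*l*s + s^2)^2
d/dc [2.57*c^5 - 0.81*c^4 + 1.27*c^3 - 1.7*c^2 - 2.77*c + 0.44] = 12.85*c^4 - 3.24*c^3 + 3.81*c^2 - 3.4*c - 2.77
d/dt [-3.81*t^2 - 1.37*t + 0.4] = -7.62*t - 1.37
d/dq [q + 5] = 1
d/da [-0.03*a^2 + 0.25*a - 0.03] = 0.25 - 0.06*a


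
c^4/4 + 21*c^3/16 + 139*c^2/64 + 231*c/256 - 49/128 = (c/4 + 1/2)*(c - 1/4)*(c + 7/4)^2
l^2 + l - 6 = (l - 2)*(l + 3)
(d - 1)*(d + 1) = d^2 - 1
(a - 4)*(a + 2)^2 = a^3 - 12*a - 16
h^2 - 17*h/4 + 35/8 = (h - 5/2)*(h - 7/4)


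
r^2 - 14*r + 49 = (r - 7)^2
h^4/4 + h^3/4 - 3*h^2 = h^2*(h/4 + 1)*(h - 3)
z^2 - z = z*(z - 1)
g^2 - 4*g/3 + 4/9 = (g - 2/3)^2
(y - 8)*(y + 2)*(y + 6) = y^3 - 52*y - 96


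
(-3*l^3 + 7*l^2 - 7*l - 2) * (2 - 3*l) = 9*l^4 - 27*l^3 + 35*l^2 - 8*l - 4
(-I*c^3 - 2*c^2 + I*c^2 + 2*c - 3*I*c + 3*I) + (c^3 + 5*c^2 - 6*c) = c^3 - I*c^3 + 3*c^2 + I*c^2 - 4*c - 3*I*c + 3*I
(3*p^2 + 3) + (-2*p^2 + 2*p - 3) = p^2 + 2*p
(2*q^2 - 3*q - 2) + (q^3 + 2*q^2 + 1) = q^3 + 4*q^2 - 3*q - 1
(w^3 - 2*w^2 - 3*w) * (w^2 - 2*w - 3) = w^5 - 4*w^4 - 2*w^3 + 12*w^2 + 9*w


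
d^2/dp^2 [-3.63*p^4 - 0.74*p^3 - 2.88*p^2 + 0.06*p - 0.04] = -43.56*p^2 - 4.44*p - 5.76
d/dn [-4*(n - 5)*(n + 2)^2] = 4*(8 - 3*n)*(n + 2)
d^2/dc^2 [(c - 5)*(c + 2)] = 2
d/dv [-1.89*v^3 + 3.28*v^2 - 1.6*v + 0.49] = -5.67*v^2 + 6.56*v - 1.6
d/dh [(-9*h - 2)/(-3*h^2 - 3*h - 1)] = 3*(-9*h^2 - 4*h + 1)/(9*h^4 + 18*h^3 + 15*h^2 + 6*h + 1)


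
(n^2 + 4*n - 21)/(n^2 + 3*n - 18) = (n + 7)/(n + 6)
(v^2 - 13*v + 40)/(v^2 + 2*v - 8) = (v^2 - 13*v + 40)/(v^2 + 2*v - 8)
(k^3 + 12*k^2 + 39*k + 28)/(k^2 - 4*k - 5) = (k^2 + 11*k + 28)/(k - 5)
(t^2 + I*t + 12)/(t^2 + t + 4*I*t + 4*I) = (t - 3*I)/(t + 1)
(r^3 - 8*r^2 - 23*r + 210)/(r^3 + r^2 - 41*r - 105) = (r - 6)/(r + 3)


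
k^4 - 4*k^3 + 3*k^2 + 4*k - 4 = (k - 2)^2*(k - 1)*(k + 1)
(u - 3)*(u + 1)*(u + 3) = u^3 + u^2 - 9*u - 9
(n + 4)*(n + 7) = n^2 + 11*n + 28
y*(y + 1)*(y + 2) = y^3 + 3*y^2 + 2*y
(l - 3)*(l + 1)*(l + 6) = l^3 + 4*l^2 - 15*l - 18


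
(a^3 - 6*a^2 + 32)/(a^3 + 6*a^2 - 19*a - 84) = (a^2 - 2*a - 8)/(a^2 + 10*a + 21)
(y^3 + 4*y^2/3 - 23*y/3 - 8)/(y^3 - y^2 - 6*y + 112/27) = 9*(y^2 + 4*y + 3)/(9*y^2 + 15*y - 14)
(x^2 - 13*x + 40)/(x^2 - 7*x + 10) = (x - 8)/(x - 2)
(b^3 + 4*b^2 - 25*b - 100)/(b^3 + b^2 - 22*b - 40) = (b + 5)/(b + 2)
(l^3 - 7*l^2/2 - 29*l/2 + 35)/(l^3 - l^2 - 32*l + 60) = (l + 7/2)/(l + 6)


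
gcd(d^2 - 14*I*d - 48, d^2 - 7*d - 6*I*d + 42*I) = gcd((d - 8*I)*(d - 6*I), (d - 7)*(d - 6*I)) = d - 6*I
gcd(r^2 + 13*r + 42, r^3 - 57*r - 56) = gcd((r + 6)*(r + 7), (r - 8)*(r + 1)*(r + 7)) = r + 7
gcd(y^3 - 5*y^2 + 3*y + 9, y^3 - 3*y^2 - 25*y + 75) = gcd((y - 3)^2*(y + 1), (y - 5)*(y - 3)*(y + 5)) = y - 3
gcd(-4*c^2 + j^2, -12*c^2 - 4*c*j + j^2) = 2*c + j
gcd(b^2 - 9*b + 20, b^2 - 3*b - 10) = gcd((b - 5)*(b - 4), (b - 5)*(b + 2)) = b - 5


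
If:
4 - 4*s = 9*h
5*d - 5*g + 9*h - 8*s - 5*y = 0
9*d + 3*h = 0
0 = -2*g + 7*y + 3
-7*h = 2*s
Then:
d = 4/15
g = -2743/675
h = -4/5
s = 14/5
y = -1073/675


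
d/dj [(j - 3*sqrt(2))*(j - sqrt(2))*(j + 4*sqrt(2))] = 3*j^2 - 26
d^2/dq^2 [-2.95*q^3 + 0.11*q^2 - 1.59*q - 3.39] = 0.22 - 17.7*q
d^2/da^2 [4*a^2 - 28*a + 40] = 8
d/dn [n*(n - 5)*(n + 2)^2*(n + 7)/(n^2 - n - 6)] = (3*n^4 - 4*n^3 - 67*n^2 + 186*n + 210)/(n^2 - 6*n + 9)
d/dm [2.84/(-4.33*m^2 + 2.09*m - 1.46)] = (24.5944*m - 5.9356)/(4.33*m^2 - 2.09*m + 1.46)^2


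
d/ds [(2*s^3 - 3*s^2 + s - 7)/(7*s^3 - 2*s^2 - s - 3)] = (17*s^4 - 18*s^3 + 134*s^2 - 10*s - 10)/(49*s^6 - 28*s^5 - 10*s^4 - 38*s^3 + 13*s^2 + 6*s + 9)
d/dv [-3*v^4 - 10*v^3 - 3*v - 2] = -12*v^3 - 30*v^2 - 3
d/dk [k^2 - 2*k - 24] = 2*k - 2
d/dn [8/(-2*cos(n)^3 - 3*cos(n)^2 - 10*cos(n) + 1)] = 64*(3*sin(n)^2 - 3*cos(n) - 8)*sin(n)/(23*cos(n) + 3*cos(2*n) + cos(3*n) + 1)^2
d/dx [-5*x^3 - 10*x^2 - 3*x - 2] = -15*x^2 - 20*x - 3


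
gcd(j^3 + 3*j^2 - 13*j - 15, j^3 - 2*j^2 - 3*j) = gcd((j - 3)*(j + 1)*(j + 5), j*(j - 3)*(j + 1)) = j^2 - 2*j - 3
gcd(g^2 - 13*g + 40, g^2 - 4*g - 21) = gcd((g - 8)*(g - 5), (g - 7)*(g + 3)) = 1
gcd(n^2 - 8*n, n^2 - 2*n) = n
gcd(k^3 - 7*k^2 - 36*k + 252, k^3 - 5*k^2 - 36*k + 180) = k^2 - 36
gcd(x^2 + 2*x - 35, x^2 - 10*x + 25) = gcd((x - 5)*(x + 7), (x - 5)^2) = x - 5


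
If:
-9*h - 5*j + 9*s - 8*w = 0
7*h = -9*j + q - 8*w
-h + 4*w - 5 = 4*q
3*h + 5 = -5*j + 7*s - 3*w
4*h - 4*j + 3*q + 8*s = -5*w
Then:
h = 6045/2999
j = -2420/2999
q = -8945/2999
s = 1425/2999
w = -3685/2999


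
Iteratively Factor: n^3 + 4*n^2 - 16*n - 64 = (n + 4)*(n^2 - 16) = (n + 4)^2*(n - 4)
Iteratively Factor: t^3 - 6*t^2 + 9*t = (t)*(t^2 - 6*t + 9) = t*(t - 3)*(t - 3)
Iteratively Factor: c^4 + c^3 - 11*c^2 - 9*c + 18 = (c + 3)*(c^3 - 2*c^2 - 5*c + 6) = (c - 3)*(c + 3)*(c^2 + c - 2) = (c - 3)*(c + 2)*(c + 3)*(c - 1)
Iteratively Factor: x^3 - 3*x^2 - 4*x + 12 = (x - 3)*(x^2 - 4) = (x - 3)*(x - 2)*(x + 2)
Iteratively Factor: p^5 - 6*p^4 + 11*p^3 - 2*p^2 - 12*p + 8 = (p + 1)*(p^4 - 7*p^3 + 18*p^2 - 20*p + 8) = (p - 2)*(p + 1)*(p^3 - 5*p^2 + 8*p - 4) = (p - 2)^2*(p + 1)*(p^2 - 3*p + 2) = (p - 2)^2*(p - 1)*(p + 1)*(p - 2)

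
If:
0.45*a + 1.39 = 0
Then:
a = -3.09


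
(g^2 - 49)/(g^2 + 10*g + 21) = (g - 7)/(g + 3)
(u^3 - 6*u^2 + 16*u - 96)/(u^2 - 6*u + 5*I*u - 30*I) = (u^2 + 16)/(u + 5*I)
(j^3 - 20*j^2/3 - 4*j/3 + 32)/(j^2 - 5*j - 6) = (3*j^2 - 2*j - 16)/(3*(j + 1))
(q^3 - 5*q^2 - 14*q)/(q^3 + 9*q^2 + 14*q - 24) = q*(q^2 - 5*q - 14)/(q^3 + 9*q^2 + 14*q - 24)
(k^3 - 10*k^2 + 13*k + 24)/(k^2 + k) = k - 11 + 24/k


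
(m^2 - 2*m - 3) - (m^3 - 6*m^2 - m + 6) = -m^3 + 7*m^2 - m - 9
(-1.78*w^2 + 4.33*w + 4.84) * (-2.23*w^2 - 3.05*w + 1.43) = 3.9694*w^4 - 4.2269*w^3 - 26.5451*w^2 - 8.5701*w + 6.9212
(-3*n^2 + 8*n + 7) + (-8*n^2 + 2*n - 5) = -11*n^2 + 10*n + 2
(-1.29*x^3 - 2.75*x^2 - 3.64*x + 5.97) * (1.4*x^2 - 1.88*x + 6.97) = -1.806*x^5 - 1.4248*x^4 - 8.9173*x^3 - 3.9663*x^2 - 36.5944*x + 41.6109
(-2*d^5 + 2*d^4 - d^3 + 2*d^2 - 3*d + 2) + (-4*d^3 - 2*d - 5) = -2*d^5 + 2*d^4 - 5*d^3 + 2*d^2 - 5*d - 3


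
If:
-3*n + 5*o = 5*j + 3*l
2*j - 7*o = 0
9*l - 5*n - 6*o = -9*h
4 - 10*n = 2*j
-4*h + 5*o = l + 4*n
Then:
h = -1553/501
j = -581/167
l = 1526/501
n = 183/167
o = -166/167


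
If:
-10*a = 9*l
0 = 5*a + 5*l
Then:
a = 0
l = 0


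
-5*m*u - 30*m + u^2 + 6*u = (-5*m + u)*(u + 6)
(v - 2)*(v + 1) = v^2 - v - 2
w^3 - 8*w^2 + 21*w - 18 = (w - 3)^2*(w - 2)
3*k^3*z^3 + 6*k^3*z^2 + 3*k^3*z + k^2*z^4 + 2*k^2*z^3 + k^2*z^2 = z*(3*k + z)*(k*z + k)^2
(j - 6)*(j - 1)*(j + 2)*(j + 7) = j^4 + 2*j^3 - 43*j^2 - 44*j + 84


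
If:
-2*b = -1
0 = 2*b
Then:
No Solution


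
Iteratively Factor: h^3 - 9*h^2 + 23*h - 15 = (h - 1)*(h^2 - 8*h + 15) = (h - 3)*(h - 1)*(h - 5)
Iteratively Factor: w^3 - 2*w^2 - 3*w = (w + 1)*(w^2 - 3*w) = (w - 3)*(w + 1)*(w)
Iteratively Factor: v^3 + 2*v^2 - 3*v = (v)*(v^2 + 2*v - 3) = v*(v + 3)*(v - 1)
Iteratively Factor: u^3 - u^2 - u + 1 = (u - 1)*(u^2 - 1) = (u - 1)^2*(u + 1)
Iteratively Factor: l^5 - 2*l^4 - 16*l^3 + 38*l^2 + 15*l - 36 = (l + 1)*(l^4 - 3*l^3 - 13*l^2 + 51*l - 36) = (l - 3)*(l + 1)*(l^3 - 13*l + 12) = (l - 3)^2*(l + 1)*(l^2 + 3*l - 4) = (l - 3)^2*(l + 1)*(l + 4)*(l - 1)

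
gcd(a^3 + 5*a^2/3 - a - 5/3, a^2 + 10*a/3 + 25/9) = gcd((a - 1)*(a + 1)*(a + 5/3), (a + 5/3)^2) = a + 5/3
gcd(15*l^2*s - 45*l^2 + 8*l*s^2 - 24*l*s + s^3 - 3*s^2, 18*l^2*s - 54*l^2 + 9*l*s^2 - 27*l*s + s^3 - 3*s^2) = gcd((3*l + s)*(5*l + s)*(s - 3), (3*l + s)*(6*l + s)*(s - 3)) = 3*l*s - 9*l + s^2 - 3*s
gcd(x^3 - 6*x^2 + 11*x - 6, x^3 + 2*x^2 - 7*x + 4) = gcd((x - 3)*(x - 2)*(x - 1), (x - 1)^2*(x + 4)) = x - 1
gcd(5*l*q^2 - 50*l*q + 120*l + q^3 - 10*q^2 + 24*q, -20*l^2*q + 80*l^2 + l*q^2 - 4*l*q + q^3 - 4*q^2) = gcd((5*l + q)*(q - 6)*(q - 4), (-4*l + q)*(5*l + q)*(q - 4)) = 5*l*q - 20*l + q^2 - 4*q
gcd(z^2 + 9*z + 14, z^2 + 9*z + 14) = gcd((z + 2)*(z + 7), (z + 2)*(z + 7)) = z^2 + 9*z + 14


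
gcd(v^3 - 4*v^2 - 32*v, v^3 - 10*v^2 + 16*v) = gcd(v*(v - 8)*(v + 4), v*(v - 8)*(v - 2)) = v^2 - 8*v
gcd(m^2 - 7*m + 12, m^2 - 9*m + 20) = m - 4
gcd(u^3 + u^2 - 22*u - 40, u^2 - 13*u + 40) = u - 5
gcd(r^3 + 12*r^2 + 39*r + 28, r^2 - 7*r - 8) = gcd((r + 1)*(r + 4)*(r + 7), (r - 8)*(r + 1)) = r + 1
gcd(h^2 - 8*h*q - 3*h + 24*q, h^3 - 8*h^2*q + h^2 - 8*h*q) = -h + 8*q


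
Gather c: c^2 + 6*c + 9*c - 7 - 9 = c^2 + 15*c - 16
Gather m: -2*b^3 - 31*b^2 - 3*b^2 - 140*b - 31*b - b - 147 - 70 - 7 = -2*b^3 - 34*b^2 - 172*b - 224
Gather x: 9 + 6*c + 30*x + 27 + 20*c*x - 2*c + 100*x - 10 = 4*c + x*(20*c + 130) + 26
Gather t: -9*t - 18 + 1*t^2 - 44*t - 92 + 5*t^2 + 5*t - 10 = 6*t^2 - 48*t - 120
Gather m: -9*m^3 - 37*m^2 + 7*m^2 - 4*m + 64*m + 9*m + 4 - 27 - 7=-9*m^3 - 30*m^2 + 69*m - 30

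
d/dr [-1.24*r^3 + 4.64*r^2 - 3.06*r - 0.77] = -3.72*r^2 + 9.28*r - 3.06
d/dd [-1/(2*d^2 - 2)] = d/(d^2 - 1)^2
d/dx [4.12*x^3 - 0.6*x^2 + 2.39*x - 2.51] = 12.36*x^2 - 1.2*x + 2.39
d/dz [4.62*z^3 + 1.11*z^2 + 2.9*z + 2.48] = 13.86*z^2 + 2.22*z + 2.9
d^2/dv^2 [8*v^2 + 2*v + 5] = 16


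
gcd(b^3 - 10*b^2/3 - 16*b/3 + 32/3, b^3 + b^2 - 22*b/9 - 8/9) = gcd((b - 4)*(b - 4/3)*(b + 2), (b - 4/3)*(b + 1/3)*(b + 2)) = b^2 + 2*b/3 - 8/3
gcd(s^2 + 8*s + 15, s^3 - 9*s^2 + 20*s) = 1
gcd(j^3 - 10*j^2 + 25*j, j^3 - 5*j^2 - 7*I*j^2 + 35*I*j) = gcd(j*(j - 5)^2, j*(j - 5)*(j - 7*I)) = j^2 - 5*j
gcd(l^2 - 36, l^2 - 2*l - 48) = l + 6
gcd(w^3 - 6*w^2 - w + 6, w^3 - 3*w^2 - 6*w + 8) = w - 1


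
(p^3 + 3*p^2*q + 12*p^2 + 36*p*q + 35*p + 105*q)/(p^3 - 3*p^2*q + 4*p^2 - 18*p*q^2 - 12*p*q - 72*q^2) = (p^2 + 12*p + 35)/(p^2 - 6*p*q + 4*p - 24*q)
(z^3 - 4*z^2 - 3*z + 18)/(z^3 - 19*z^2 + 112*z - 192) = (z^2 - z - 6)/(z^2 - 16*z + 64)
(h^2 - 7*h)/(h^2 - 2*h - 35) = h/(h + 5)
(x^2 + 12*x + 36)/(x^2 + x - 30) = (x + 6)/(x - 5)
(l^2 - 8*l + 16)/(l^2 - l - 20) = (-l^2 + 8*l - 16)/(-l^2 + l + 20)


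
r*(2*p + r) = 2*p*r + r^2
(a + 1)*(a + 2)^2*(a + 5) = a^4 + 10*a^3 + 33*a^2 + 44*a + 20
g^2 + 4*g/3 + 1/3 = (g + 1/3)*(g + 1)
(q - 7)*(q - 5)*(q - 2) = q^3 - 14*q^2 + 59*q - 70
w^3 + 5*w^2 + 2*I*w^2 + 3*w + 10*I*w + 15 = (w + 5)*(w - I)*(w + 3*I)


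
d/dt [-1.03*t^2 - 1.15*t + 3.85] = -2.06*t - 1.15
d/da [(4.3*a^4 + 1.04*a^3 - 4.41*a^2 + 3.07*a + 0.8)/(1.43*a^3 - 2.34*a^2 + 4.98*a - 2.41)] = (6.149*a^6 - 20.124*a^5 + 68.1147*a^4 - 39.8738*a^3 - 25.7292*a^2 + 25.0002*a - 11.3827)/(2.0449*a^6 - 6.6924*a^5 + 19.7184*a^4 - 30.199*a^3 + 36.0792*a^2 - 24.0036*a + 5.8081)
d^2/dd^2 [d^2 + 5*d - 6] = 2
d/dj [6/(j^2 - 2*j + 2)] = 12*(1 - j)/(j^2 - 2*j + 2)^2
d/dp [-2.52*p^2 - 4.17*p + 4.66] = -5.04*p - 4.17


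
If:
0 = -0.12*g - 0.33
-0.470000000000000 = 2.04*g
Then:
No Solution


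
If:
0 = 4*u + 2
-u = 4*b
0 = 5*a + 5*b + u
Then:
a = -1/40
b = 1/8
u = -1/2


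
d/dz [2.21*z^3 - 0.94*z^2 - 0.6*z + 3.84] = 6.63*z^2 - 1.88*z - 0.6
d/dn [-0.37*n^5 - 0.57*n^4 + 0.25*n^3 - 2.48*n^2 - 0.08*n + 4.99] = -1.85*n^4 - 2.28*n^3 + 0.75*n^2 - 4.96*n - 0.08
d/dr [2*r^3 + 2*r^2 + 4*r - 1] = 6*r^2 + 4*r + 4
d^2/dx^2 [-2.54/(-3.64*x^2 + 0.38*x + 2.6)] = (67.307968*x^2 - 7.026656*x - 2.54*(7.28*x - 0.38)*(14.56*x - 0.76) - 48.07712)/(-3.64*x^2 + 0.38*x + 2.6)^3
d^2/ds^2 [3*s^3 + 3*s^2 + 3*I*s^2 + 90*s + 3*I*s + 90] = 18*s + 6 + 6*I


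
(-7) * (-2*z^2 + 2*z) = 14*z^2 - 14*z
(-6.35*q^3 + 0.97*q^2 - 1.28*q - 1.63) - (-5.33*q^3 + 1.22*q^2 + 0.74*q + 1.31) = -1.02*q^3 - 0.25*q^2 - 2.02*q - 2.94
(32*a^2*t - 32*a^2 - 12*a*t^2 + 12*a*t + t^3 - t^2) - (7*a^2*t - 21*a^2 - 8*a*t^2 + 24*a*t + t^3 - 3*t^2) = 25*a^2*t - 11*a^2 - 4*a*t^2 - 12*a*t + 2*t^2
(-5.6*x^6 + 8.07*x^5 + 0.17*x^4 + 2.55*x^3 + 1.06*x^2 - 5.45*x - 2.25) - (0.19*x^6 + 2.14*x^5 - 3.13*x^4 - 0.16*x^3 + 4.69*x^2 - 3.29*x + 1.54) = -5.79*x^6 + 5.93*x^5 + 3.3*x^4 + 2.71*x^3 - 3.63*x^2 - 2.16*x - 3.79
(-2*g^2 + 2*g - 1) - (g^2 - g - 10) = -3*g^2 + 3*g + 9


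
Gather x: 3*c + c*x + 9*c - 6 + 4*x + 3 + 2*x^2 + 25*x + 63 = 12*c + 2*x^2 + x*(c + 29) + 60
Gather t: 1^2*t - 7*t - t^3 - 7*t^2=-t^3 - 7*t^2 - 6*t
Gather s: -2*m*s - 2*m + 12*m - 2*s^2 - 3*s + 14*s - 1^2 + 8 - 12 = 10*m - 2*s^2 + s*(11 - 2*m) - 5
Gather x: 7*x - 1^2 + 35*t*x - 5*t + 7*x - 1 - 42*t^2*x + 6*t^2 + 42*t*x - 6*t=6*t^2 - 11*t + x*(-42*t^2 + 77*t + 14) - 2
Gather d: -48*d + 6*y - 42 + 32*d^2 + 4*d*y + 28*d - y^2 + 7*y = 32*d^2 + d*(4*y - 20) - y^2 + 13*y - 42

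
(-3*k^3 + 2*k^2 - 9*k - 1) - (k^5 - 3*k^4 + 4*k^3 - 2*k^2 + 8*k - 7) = -k^5 + 3*k^4 - 7*k^3 + 4*k^2 - 17*k + 6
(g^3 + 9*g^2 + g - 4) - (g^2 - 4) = g^3 + 8*g^2 + g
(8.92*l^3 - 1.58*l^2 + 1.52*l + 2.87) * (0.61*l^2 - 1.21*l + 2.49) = 5.4412*l^5 - 11.757*l^4 + 25.0498*l^3 - 4.0227*l^2 + 0.3121*l + 7.1463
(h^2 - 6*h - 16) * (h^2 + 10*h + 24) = h^4 + 4*h^3 - 52*h^2 - 304*h - 384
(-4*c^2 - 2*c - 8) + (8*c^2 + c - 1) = 4*c^2 - c - 9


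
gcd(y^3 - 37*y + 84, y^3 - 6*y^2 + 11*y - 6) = y - 3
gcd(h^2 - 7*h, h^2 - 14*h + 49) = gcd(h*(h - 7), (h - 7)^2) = h - 7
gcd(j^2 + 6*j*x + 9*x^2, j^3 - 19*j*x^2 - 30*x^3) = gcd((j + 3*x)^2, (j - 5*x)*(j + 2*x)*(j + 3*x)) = j + 3*x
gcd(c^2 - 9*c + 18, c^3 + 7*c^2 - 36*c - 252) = c - 6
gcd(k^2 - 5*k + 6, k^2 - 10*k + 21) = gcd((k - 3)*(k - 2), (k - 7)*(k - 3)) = k - 3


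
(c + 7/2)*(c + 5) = c^2 + 17*c/2 + 35/2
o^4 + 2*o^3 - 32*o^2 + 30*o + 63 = (o - 3)^2*(o + 1)*(o + 7)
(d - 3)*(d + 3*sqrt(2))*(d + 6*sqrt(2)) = d^3 - 3*d^2 + 9*sqrt(2)*d^2 - 27*sqrt(2)*d + 36*d - 108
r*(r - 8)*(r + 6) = r^3 - 2*r^2 - 48*r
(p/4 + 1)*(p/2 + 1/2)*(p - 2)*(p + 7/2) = p^4/8 + 13*p^3/16 + 9*p^2/16 - 29*p/8 - 7/2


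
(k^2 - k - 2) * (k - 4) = k^3 - 5*k^2 + 2*k + 8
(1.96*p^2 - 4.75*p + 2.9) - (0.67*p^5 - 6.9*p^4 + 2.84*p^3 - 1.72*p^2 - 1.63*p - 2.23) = -0.67*p^5 + 6.9*p^4 - 2.84*p^3 + 3.68*p^2 - 3.12*p + 5.13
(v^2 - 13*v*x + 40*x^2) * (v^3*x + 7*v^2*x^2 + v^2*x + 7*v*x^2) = v^5*x - 6*v^4*x^2 + v^4*x - 51*v^3*x^3 - 6*v^3*x^2 + 280*v^2*x^4 - 51*v^2*x^3 + 280*v*x^4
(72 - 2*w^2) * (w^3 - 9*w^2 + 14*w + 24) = -2*w^5 + 18*w^4 + 44*w^3 - 696*w^2 + 1008*w + 1728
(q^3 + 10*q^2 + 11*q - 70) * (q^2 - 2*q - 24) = q^5 + 8*q^4 - 33*q^3 - 332*q^2 - 124*q + 1680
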